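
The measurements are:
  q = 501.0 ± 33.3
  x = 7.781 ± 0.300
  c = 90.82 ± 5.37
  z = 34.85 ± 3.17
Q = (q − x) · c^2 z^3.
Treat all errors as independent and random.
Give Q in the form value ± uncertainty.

Let u = q − x = 493.2. δu = √(δq² + δx²) = √(1110 + 0.0900) = 33.3, so δu/u = 0.0675.
Q is then a monomial in u, c, z:
δQ/Q = √((δu/u)² + (2·δc/c)² + (3·δz/z)²) = √(0.00456 + 0.0140 + 0.0745) = 0.305
Q = 1.722e+11, so δQ = 0.305 × 1.722e+11 = 5.25e+10.

(1.722 ± 0.525) × 10^11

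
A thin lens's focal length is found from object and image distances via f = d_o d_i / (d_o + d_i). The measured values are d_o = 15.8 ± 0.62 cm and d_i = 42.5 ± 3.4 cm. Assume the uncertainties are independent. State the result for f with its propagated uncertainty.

∂f/∂d_o = (d_i/(d_o+d_i))² = 0.531;  ∂f/∂d_i = (d_o/(d_o+d_i))² = 0.0734
δf = √((∂f/∂d_o · δd_o)² + (∂f/∂d_i · δd_i)²) = √(0.109 + 0.0624) = 0.413 cm
f = 11.5 cm.

11.5 ± 0.413 cm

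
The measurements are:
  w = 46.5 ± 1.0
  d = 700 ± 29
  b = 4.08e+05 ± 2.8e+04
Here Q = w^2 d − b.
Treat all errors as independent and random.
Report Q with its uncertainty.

(1.11 ± 0.0946) × 10^6

Let p = w^2·d = 1.51e+06. δp/p = √((2·δw/w)² + (1·δd/d)²) = √(0.00185 + 0.00172) = 0.0597, so δp = 90400.
Q = p − b: δQ = √(δp² + δb²) = √(8.17e+09 + 7.84e+08) = 94600
Q = 1.11e+06.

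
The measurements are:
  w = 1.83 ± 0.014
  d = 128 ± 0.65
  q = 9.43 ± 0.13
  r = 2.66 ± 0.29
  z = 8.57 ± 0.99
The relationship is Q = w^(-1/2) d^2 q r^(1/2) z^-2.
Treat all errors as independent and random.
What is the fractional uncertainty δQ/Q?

Relative error in a monomial: (δQ/Q)² = Σ (nᵢ · δxᵢ/xᵢ)².
  (−½·δw/w)² = (-0.5×0.00765)² = 1.46e-05;  (2·δd/d)² = (2×0.00508)² = 0.000103;  (1·δq/q)² = (1×0.0138)² = 0.000190;  (½·δr/r)² = (0.5×0.109)² = 0.00297;  (-2·δz/z)² = (-2×0.116)² = 0.0534
δQ/Q = √(0.0567) = 0.238

0.238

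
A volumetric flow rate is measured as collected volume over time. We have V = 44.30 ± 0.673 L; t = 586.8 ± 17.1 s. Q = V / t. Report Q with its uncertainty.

0.07549 ± 0.00248 L/s

Relative error in a monomial: (δQ/Q)² = Σ (nᵢ · δxᵢ/xᵢ)².
  (1·δV/V)² = (1×0.0152)² = 0.000231;  (-1·δt/t)² = (-1×0.0291)² = 0.000849
δQ/Q = √(0.00108) = 0.0329
Q = 0.07549 L/s, so δQ = 0.0329 × 0.07549 = 0.00248 L/s.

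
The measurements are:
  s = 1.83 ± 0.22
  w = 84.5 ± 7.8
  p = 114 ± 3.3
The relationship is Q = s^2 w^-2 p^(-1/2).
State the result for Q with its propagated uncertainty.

(4.39 ± 1.33) × 10^-5

Relative error in a monomial: (δQ/Q)² = Σ (nᵢ · δxᵢ/xᵢ)².
  (2·δs/s)² = (2×0.120)² = 0.0578;  (-2·δw/w)² = (-2×0.0923)² = 0.0341;  (−½·δp/p)² = (-0.5×0.0289)² = 0.000209
δQ/Q = √(0.0921) = 0.303
Q = 4.39e-05, so δQ = 0.303 × 4.39e-05 = 1.33e-05.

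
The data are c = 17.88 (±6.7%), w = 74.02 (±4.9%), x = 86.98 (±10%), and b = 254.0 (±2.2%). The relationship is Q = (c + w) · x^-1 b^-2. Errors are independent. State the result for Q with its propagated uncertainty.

Let u = c + w = 91.90. δu = √(δc² + δw²) = √(1.44 + 13.2) = 3.82, so δu/u = 0.0416.
Q is then a monomial in u, x, b:
δQ/Q = √((δu/u)² + (-1·δx/x)² + (-2·δb/b)²) = √(0.00173 + 0.0100 + 0.00194) = 0.117
Q = 1.638e-05, so δQ = 0.117 × 1.638e-05 = 1.91e-06.

(1.638 ± 0.191) × 10^-5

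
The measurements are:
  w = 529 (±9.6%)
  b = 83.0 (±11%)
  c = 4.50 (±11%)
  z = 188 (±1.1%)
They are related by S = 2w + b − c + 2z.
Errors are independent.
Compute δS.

102

S is a linear combination, so absolute uncertainties add in quadrature:
  (2·δw)² = 10300;  (δb)² = 83.4;  (δc)² = 0.245;  (2·δz)² = 17.1
δS = √(10400) = 102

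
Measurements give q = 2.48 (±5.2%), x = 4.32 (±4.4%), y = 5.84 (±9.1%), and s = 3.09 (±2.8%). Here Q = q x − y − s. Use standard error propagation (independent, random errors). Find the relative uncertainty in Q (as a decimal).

Let p = q·x = 10.7. δp/p = √((1·δq/q)² + (1·δx/x)²) = √(0.00270 + 0.00194) = 0.0681, so δp = 0.730.
Q = p − y − s: δQ = √(δp² + δy² + δs²) = √(0.533 + 0.282 + 0.00749) = 0.907
Q = 1.78, so δQ/Q = 0.907/1.78 = 0.508.

0.508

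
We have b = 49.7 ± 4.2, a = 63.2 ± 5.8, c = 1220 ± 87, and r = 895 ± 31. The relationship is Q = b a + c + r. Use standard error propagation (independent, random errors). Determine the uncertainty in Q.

403

Let p = b·a = 3140. δp/p = √((1·δb/b)² + (1·δa/a)²) = √(0.00714 + 0.00842) = 0.125, so δp = 392.
Q = p + c + r: δQ = √(δp² + δc² + δr²) = √(1.54e+05 + 7570 + 961) = 403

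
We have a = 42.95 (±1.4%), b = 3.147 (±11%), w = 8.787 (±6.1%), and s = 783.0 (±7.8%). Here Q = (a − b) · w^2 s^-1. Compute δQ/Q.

Let u = a − b = 39.80. δu = √(δa² + δb²) = √(0.362 + 0.120) = 0.694, so δu/u = 0.0174.
Q is then a monomial in u, w, s:
δQ/Q = √((δu/u)² + (2·δw/w)² + (-1·δs/s)²) = √(0.000304 + 0.0149 + 0.00608) = 0.146

0.146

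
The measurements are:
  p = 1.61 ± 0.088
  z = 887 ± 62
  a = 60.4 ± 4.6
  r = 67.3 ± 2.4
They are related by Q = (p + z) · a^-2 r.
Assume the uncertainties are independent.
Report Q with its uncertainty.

Let u = p + z = 889. δu = √(δp² + δz²) = √(0.00774 + 3840) = 62.0, so δu/u = 0.0698.
Q is then a monomial in u, a, r:
δQ/Q = √((δu/u)² + (-2·δa/a)² + (1·δr/r)²) = √(0.00487 + 0.0232 + 0.00127) = 0.171
Q = 16.4, so δQ = 0.171 × 16.4 = 2.81.

16.4 ± 2.81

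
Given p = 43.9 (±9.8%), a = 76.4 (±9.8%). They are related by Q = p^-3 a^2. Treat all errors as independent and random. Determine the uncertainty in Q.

Relative error in a monomial: (δQ/Q)² = Σ (nᵢ · δxᵢ/xᵢ)².
  (-3·δp/p)² = (-3×0.0980)² = 0.0864;  (2·δa/a)² = (2×0.0980)² = 0.0384
δQ/Q = √(0.125) = 0.353
Q = 0.0690, so δQ = 0.353 × 0.0690 = 0.0244.

0.0244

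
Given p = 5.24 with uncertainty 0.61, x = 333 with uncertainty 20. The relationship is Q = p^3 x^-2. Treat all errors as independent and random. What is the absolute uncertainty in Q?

0.000479

For a monomial Q ∝ p^3, x^-2, fractional errors add in quadrature:
  (3·δp/p)² = (3×0.116)² = 0.122;  (-2·δx/x)² = (-2×0.0601)² = 0.0144
δQ/Q = √(0.136) = 0.369
Q = 0.00130, so δQ = 0.369 × 0.00130 = 0.000479.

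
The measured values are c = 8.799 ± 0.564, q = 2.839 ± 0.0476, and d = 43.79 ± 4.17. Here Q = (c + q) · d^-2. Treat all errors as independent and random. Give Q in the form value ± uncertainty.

Let u = c + q = 11.64. δu = √(δc² + δq²) = √(0.318 + 0.00227) = 0.566, so δu/u = 0.0486.
Q is then a monomial in u, d:
δQ/Q = √((δu/u)² + (-2·δd/d)²) = √(0.00237 + 0.0363) = 0.197
Q = 0.006069, so δQ = 0.197 × 0.006069 = 0.00119.

0.006069 ± 0.00119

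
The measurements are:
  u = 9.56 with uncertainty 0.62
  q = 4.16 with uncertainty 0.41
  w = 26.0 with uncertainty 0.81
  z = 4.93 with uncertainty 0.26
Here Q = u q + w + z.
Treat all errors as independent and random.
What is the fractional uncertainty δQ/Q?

Let p = u·q = 39.8. δp/p = √((1·δu/u)² + (1·δq/q)²) = √(0.00421 + 0.00971) = 0.118, so δp = 4.69.
Q = p + w + z: δQ = √(δp² + δw² + δz²) = √(22.0 + 0.656 + 0.0676) = 4.77
Q = 70.7, so δQ/Q = 4.77/70.7 = 0.0674.

0.0674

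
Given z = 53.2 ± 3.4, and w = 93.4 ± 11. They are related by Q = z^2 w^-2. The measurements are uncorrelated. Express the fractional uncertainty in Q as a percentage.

26.8%

Products/powers → add relative errors in quadrature, weighted by exponent:
  (2·δz/z)² = (2×0.0639)² = 0.0163;  (-2·δw/w)² = (-2×0.118)² = 0.0555
δQ/Q = √(0.0718) = 0.268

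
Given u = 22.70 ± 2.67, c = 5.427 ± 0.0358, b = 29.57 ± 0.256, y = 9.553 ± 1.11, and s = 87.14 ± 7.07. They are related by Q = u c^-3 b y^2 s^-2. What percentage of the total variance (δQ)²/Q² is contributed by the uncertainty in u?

(δQ/Q)² = (1·δu/u)² + (-3·δc/c)² + (1·δb/b)² + (2·δy/y)² + (-2·δs/s)²
  u term: (1×0.118)² = 0.0138
  c term: (-3×0.00660)² = 0.000392
  b term: (1×0.00866)² = 7.5e-05
  y term: (2×0.116)² = 0.0540
  s term: (-2×0.0811)² = 0.0263
Total = 0.0946. Share from u = 0.0138/0.0946 = 0.146.

14.6%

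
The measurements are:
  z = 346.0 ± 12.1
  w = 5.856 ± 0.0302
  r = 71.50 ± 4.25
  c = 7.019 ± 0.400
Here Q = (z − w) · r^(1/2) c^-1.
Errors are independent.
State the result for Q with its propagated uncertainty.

409.8 ± 30.1

Let u = z − w = 340.1. δu = √(δz² + δw²) = √(146 + 0.000912) = 12.1, so δu/u = 0.0356.
Q is then a monomial in u, r, c:
δQ/Q = √((δu/u)² + (½·δr/r)² + (-1·δc/c)²) = √(0.00127 + 0.000883 + 0.00325) = 0.0735
Q = 409.8, so δQ = 0.0735 × 409.8 = 30.1.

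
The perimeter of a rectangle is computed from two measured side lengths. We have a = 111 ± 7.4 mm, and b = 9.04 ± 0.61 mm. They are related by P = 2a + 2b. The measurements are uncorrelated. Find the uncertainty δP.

Absolute uncertainties add in quadrature for a linear combination:
  (2·δa)² = 219;  (2·δb)² = 1.49
δP = √(221) = 14.9 mm

14.9 mm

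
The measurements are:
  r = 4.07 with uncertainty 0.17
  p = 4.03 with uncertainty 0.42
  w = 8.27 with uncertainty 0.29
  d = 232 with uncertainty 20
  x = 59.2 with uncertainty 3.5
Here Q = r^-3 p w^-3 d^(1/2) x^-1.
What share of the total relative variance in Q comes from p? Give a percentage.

25.3%

(δQ/Q)² = (-3·δr/r)² + (1·δp/p)² + (-3·δw/w)² + (½·δd/d)² + (-1·δx/x)²
  r term: (-3×0.0418)² = 0.0157
  p term: (1×0.104)² = 0.0109
  w term: (-3×0.0351)² = 0.0111
  d term: (0.5×0.0862)² = 0.00186
  x term: (-1×0.0591)² = 0.00350
Total = 0.0430. Share from p = 0.0109/0.0430 = 0.253.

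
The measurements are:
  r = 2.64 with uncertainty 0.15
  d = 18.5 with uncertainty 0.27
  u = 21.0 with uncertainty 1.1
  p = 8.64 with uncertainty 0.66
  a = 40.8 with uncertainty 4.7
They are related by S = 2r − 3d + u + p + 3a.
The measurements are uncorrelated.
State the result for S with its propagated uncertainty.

Absolute uncertainties add in quadrature for a linear combination:
  (2·δr)² = 0.0900;  (3·δd)² = 0.656;  (δu)² = 1.21;  (δp)² = 0.436;  (3·δa)² = 199
δS = √(201) = 14.2
S = 102.

102 ± 14.2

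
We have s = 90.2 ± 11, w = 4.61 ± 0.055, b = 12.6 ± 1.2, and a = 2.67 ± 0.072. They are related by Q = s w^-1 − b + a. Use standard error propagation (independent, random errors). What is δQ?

2.68

Let p = s·w^-1 = 19.6. δp/p = √((1·δs/s)² + (-1·δw/w)²) = √(0.0149 + 0.000142) = 0.123, so δp = 2.40.
Q = p − b + a: δQ = √(δp² + δb² + δa²) = √(5.75 + 1.44 + 0.00518) = 2.68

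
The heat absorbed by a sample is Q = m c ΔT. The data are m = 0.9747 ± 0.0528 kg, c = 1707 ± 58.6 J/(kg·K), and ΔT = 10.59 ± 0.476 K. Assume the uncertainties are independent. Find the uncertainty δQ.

1380 J

Since Q is a product/quotient, work with relative uncertainties:
  (1·δm/m)² = (1×0.0542)² = 0.00293;  (1·δc/c)² = (1×0.0343)² = 0.00118;  (1·δΔT/ΔT)² = (1×0.0449)² = 0.00202
δQ/Q = √(0.00613) = 0.0783
Q = 17620 J, so δQ = 0.0783 × 17620 = 1380 J.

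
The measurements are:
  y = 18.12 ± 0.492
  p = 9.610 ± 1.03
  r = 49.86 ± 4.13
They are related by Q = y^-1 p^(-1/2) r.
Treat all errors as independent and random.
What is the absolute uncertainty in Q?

Relative error in a monomial: (δQ/Q)² = Σ (nᵢ · δxᵢ/xᵢ)².
  (-1·δy/y)² = (-1×0.0272)² = 0.000737;  (−½·δp/p)² = (-0.5×0.107)² = 0.00287;  (1·δr/r)² = (1×0.0828)² = 0.00686
δQ/Q = √(0.0105) = 0.102
Q = 0.8876, so δQ = 0.102 × 0.8876 = 0.0908.

0.0908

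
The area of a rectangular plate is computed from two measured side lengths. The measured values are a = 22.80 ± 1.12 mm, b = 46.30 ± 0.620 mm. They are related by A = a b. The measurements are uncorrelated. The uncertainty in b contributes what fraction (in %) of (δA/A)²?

6.92%

(δA/A)² = (1·δa/a)² + (1·δb/b)²
  a term: (1×0.0491)² = 0.00241
  b term: (1×0.0134)² = 0.000179
Total = 0.00259. Share from b = 0.000179/0.00259 = 0.0692.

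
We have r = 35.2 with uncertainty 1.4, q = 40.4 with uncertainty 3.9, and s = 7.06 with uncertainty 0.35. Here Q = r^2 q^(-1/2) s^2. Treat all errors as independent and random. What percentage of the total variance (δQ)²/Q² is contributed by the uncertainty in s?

(δQ/Q)² = (2·δr/r)² + (−½·δq/q)² + (2·δs/s)²
  r term: (2×0.0398)² = 0.00633
  q term: (-0.5×0.0965)² = 0.00233
  s term: (2×0.0496)² = 0.00983
Total = 0.0185. Share from s = 0.00983/0.0185 = 0.532.

53.2%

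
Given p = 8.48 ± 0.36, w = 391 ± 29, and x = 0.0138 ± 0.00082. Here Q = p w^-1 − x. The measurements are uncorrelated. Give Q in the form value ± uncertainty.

Let h = p·w^-1 = 0.0217. δh/h = √((1·δp/p)² + (-1·δw/w)²) = √(0.00180 + 0.00550) = 0.0855, so δh = 0.00185.
Q = h − x: δQ = √(δh² + δx²) = √(3.44e-06 + 6.72e-07) = 0.00203
Q = 0.00789.

0.00789 ± 0.00203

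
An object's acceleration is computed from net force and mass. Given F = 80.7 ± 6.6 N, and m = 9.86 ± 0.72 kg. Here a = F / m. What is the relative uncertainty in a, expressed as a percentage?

11.0%

Products/powers → add relative errors in quadrature, weighted by exponent:
  (1·δF/F)² = (1×0.0818)² = 0.00669;  (-1·δm/m)² = (-1×0.0730)² = 0.00533
δa/a = √(0.0120) = 0.110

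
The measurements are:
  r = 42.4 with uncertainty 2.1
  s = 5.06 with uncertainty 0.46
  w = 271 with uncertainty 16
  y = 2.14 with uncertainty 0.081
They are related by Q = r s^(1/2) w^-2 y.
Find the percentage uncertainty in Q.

14.1%

Each factor contributes (exponent × relative error)² to (δQ/Q)²:
  (1·δr/r)² = (1×0.0495)² = 0.00245;  (½·δs/s)² = (0.5×0.0909)² = 0.00207;  (-2·δw/w)² = (-2×0.0590)² = 0.0139;  (1·δy/y)² = (1×0.0379)² = 0.00143
δQ/Q = √(0.0199) = 0.141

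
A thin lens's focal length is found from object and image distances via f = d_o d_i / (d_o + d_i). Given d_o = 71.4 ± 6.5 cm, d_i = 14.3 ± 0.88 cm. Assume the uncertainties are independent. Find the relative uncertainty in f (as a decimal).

0.0535

∂f/∂d_o = (d_i/(d_o+d_i))² = 0.0278;  ∂f/∂d_i = (d_o/(d_o+d_i))² = 0.694
δf = √((∂f/∂d_o · δd_o)² + (∂f/∂d_i · δd_i)²) = √(0.0328 + 0.373) = 0.637 cm
f = 11.9 cm, so δf/f = 0.637/11.9 = 0.0535.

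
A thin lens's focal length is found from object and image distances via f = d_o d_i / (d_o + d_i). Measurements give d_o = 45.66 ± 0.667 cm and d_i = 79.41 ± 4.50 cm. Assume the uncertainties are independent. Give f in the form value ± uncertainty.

∂f/∂d_o = (d_i/(d_o+d_i))² = 0.403;  ∂f/∂d_i = (d_o/(d_o+d_i))² = 0.133
δf = √((∂f/∂d_o · δd_o)² + (∂f/∂d_i · δd_i)²) = √(0.0723 + 0.360) = 0.657 cm
f = 28.99 cm.

28.99 ± 0.657 cm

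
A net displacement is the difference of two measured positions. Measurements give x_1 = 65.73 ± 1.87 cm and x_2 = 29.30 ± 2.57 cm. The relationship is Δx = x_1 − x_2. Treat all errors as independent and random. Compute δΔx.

3.18 cm

Sums and differences: (δΔx)² = Σ (cᵢ δxᵢ)².
  (δx_1)² = 3.50;  (δx_2)² = 6.60
δΔx = √(10.1) = 3.18 cm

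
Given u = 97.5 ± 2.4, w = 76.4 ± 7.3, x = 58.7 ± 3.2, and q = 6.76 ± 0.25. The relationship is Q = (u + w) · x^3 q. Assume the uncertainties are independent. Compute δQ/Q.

Let h = u + w = 174. δh = √(δu² + δw²) = √(5.76 + 53.3) = 7.68, so δh/h = 0.0442.
Q is then a monomial in h, x, q:
δQ/Q = √((δh/h)² + (3·δx/x)² + (1·δq/q)²) = √(0.00195 + 0.0267 + 0.00137) = 0.173

0.173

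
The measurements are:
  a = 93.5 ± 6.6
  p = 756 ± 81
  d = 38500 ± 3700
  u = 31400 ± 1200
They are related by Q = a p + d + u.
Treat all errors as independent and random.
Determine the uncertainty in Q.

Let w = a·p = 70700. δw/w = √((1·δa/a)² + (1·δp/p)²) = √(0.00498 + 0.0115) = 0.128, so δw = 9070.
Q = w + d + u: δQ = √(δw² + δd² + δu²) = √(8.23e+07 + 1.37e+07 + 1.44e+06) = 9870

9870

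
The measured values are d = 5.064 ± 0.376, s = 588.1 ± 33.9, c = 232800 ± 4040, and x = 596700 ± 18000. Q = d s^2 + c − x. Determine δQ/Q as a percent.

17.4%

Let p = d·s^2 = 1.751e+06. δp/p = √((1·δd/d)² + (2·δs/s)²) = √(0.00551 + 0.0133) = 0.137, so δp = 2.4e+05.
Q = p + c − x: δQ = √(δp² + δc² + δx²) = √(5.77e+10 + 1.63e+07 + 3.24e+08) = 2.41e+05
Q = 1.388e+06, so δQ/Q = 2.41e+05/1.388e+06 = 0.174.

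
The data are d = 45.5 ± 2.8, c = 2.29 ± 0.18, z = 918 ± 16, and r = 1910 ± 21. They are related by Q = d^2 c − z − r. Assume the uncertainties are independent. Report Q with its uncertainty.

1910 ± 693

Let p = d^2·c = 4740. δp/p = √((2·δd/d)² + (1·δc/c)²) = √(0.0151 + 0.00618) = 0.146, so δp = 692.
Q = p − z − r: δQ = √(δp² + δz² + δr²) = √(4.79e+05 + 256 + 441) = 693
Q = 1910.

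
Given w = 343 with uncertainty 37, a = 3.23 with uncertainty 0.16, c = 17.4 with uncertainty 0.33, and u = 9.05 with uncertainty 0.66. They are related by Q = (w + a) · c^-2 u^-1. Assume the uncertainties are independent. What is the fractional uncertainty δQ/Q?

0.135

Let h = w + a = 346. δh = √(δw² + δa²) = √(1370 + 0.0256) = 37.0, so δh/h = 0.107.
Q is then a monomial in h, c, u:
δQ/Q = √((δh/h)² + (-2·δc/c)² + (-1·δu/u)²) = √(0.0114 + 0.00144 + 0.00532) = 0.135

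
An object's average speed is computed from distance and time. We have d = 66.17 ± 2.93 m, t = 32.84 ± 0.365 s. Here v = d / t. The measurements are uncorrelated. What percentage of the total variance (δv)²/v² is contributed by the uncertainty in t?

(δv/v)² = (1·δd/d)² + (-1·δt/t)²
  d term: (1×0.0443)² = 0.00196
  t term: (-1×0.0111)² = 0.000124
Total = 0.00208. Share from t = 0.000124/0.00208 = 0.0593.

5.93%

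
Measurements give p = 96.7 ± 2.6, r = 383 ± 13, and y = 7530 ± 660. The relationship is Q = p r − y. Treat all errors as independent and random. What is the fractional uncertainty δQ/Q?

Let w = p·r = 37000. δw/w = √((1·δp/p)² + (1·δr/r)²) = √(0.000723 + 0.00115) = 0.0433, so δw = 1600.
Q = w − y: δQ = √(δw² + δy²) = √(2.57e+06 + 4.36e+05) = 1730
Q = 29500, so δQ/Q = 1730/29500 = 0.0588.

0.0588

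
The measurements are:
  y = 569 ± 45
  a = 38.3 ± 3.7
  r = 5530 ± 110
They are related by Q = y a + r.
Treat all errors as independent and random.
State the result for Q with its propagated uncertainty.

27300 ± 2720

Let p = y·a = 21800. δp/p = √((1·δy/y)² + (1·δa/a)²) = √(0.00625 + 0.00933) = 0.125, so δp = 2720.
Q = p + r: δQ = √(δp² + δr²) = √(7.4e+06 + 12100) = 2720
Q = 27300.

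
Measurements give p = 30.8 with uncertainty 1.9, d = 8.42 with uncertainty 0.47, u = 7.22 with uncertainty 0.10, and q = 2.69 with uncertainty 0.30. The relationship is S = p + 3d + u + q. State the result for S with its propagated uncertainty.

66.0 ± 2.39

Each term contributes (cᵢ δxᵢ)² to (δS)²:
  (δp)² = 3.61;  (3·δd)² = 1.99;  (δu)² = 0.0100;  (δq)² = 0.0900
δS = √(5.70) = 2.39
S = 66.0.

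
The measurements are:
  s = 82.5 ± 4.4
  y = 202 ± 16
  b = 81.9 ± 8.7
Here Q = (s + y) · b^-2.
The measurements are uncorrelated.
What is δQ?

0.00934

Let u = s + y = 284. δu = √(δs² + δy²) = √(19.4 + 256) = 16.6, so δu/u = 0.0583.
Q is then a monomial in u, b:
δQ/Q = √((δu/u)² + (-2·δb/b)²) = √(0.00340 + 0.0451) = 0.220
Q = 0.0424, so δQ = 0.220 × 0.0424 = 0.00934.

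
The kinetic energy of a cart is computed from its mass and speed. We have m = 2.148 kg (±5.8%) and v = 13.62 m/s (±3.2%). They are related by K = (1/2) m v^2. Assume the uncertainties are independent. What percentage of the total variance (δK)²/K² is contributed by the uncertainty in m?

(δK/K)² = (1·δm/m)² + (2·δv/v)²
  m term: (1×0.0580)² = 0.00336
  v term: (2×0.0320)² = 0.00410
Total = 0.00746. Share from m = 0.00336/0.00746 = 0.451.

45.1%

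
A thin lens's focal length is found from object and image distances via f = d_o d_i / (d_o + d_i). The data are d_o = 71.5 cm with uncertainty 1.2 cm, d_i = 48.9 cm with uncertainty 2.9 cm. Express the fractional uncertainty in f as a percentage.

3.59%

∂f/∂d_o = (d_i/(d_o+d_i))² = 0.165;  ∂f/∂d_i = (d_o/(d_o+d_i))² = 0.353
δf = √((∂f/∂d_o · δd_o)² + (∂f/∂d_i · δd_i)²) = √(0.0392 + 1.05) = 1.04 cm
f = 29.0 cm, so δf/f = 1.04/29.0 = 0.0359.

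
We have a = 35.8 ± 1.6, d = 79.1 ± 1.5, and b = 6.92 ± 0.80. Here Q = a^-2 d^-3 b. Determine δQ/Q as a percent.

Products/powers → add relative errors in quadrature, weighted by exponent:
  (-2·δa/a)² = (-2×0.0447)² = 0.00799;  (-3·δd/d)² = (-3×0.0190)² = 0.00324;  (1·δb/b)² = (1×0.116)² = 0.0134
δQ/Q = √(0.0246) = 0.157

15.7%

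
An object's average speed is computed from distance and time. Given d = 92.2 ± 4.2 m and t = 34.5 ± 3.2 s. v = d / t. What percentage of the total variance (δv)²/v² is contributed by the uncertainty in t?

(δv/v)² = (1·δd/d)² + (-1·δt/t)²
  d term: (1×0.0456)² = 0.00208
  t term: (-1×0.0928)² = 0.00860
Total = 0.0107. Share from t = 0.00860/0.0107 = 0.806.

80.6%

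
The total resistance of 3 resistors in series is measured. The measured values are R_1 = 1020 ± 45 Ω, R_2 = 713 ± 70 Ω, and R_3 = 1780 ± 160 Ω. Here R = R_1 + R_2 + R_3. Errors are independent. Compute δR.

R is a linear combination, so absolute uncertainties add in quadrature:
  (δR_1)² = 2020;  (δR_2)² = 4900;  (δR_3)² = 25600
δR = √(32500) = 180 Ω

180 Ω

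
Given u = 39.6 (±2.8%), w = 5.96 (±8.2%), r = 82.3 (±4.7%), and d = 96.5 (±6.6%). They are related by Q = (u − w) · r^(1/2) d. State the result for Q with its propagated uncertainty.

Let h = u − w = 33.6. δh = √(δu² + δw²) = √(1.23 + 0.239) = 1.21, so δh/h = 0.0360.
Q is then a monomial in h, r, d:
δQ/Q = √((δh/h)² + (½·δr/r)² + (1·δd/d)²) = √(0.00130 + 0.000552 + 0.00436) = 0.0788
Q = 29400, so δQ = 0.0788 × 29400 = 2320.

29400 ± 2320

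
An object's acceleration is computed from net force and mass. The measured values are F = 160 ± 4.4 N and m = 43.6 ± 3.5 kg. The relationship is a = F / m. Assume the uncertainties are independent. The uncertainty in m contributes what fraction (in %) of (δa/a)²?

89.5%

(δa/a)² = (1·δF/F)² + (-1·δm/m)²
  F term: (1×0.0275)² = 0.000756
  m term: (-1×0.0803)² = 0.00644
Total = 0.00720. Share from m = 0.00644/0.00720 = 0.895.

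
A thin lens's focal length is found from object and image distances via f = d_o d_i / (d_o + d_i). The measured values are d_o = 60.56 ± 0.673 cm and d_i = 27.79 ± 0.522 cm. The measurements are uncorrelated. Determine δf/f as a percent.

1.33%

∂f/∂d_o = (d_i/(d_o+d_i))² = 0.0989;  ∂f/∂d_i = (d_o/(d_o+d_i))² = 0.470
δf = √((∂f/∂d_o · δd_o)² + (∂f/∂d_i · δd_i)²) = √(0.00443 + 0.0602) = 0.254 cm
f = 19.05 cm, so δf/f = 0.254/19.05 = 0.0133.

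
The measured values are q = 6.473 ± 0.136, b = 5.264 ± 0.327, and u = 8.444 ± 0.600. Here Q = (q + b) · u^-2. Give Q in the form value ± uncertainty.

Let w = q + b = 11.74. δw = √(δq² + δb²) = √(0.0185 + 0.107) = 0.354, so δw/w = 0.0302.
Q is then a monomial in w, u:
δQ/Q = √((δw/w)² + (-2·δu/u)²) = √(0.000910 + 0.0202) = 0.145
Q = 0.1646, so δQ = 0.145 × 0.1646 = 0.0239.

0.1646 ± 0.0239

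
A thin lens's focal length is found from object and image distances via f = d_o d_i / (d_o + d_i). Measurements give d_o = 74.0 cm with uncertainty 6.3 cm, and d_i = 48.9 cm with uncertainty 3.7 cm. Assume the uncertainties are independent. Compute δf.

∂f/∂d_o = (d_i/(d_o+d_i))² = 0.158;  ∂f/∂d_i = (d_o/(d_o+d_i))² = 0.363
δf = √((∂f/∂d_o · δd_o)² + (∂f/∂d_i · δd_i)²) = √(0.995 + 1.80) = 1.67 cm

1.67 cm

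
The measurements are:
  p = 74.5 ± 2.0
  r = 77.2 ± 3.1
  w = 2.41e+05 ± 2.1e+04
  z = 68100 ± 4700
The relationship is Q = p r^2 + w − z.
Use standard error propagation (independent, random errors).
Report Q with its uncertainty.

Let h = p·r^2 = 4.44e+05. δh/h = √((1·δp/p)² + (2·δr/r)²) = √(0.000721 + 0.00645) = 0.0847, so δh = 37600.
Q = h + w − z: δQ = √(δh² + δw² + δz²) = √(1.41e+09 + 4.41e+08 + 2.21e+07) = 43300
Q = 6.17e+05.

(6.17 ± 0.433) × 10^5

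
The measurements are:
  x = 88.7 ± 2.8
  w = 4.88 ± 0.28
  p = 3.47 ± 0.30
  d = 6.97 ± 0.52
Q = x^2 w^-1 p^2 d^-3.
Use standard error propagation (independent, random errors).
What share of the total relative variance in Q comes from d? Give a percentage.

57.4%

(δQ/Q)² = (2·δx/x)² + (-1·δw/w)² + (2·δp/p)² + (-3·δd/d)²
  x term: (2×0.0316)² = 0.00399
  w term: (-1×0.0574)² = 0.00329
  p term: (2×0.0865)² = 0.0299
  d term: (-3×0.0746)² = 0.0501
Total = 0.0873. Share from d = 0.0501/0.0873 = 0.574.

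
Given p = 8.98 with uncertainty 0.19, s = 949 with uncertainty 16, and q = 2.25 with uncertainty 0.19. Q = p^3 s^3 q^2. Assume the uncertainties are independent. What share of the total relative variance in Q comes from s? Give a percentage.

7.29%

(δQ/Q)² = (3·δp/p)² + (3·δs/s)² + (2·δq/q)²
  p term: (3×0.0212)² = 0.00403
  s term: (3×0.0169)² = 0.00256
  q term: (2×0.0844)² = 0.0285
Total = 0.0351. Share from s = 0.00256/0.0351 = 0.0729.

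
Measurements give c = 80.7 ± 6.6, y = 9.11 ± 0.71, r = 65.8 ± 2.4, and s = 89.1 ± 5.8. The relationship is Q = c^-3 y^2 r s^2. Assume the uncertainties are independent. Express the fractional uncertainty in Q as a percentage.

Since Q is a product/quotient, work with relative uncertainties:
  (-3·δc/c)² = (-3×0.0818)² = 0.0602;  (2·δy/y)² = (2×0.0779)² = 0.0243;  (1·δr/r)² = (1×0.0365)² = 0.00133;  (2·δs/s)² = (2×0.0651)² = 0.0169
δQ/Q = √(0.103) = 0.321

32.1%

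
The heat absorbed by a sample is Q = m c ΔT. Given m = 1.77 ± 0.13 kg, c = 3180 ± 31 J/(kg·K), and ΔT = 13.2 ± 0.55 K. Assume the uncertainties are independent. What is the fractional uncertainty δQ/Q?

0.0850

Q is a product of powers, so relative uncertainties combine in quadrature:
  (1·δm/m)² = (1×0.0734)² = 0.00539;  (1·δc/c)² = (1×0.00975)² = 9.5e-05;  (1·δΔT/ΔT)² = (1×0.0417)² = 0.00174
δQ/Q = √(0.00723) = 0.0850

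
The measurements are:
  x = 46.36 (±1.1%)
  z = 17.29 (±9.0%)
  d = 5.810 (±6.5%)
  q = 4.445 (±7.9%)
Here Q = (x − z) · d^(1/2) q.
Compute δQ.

Let u = x − z = 29.07. δu = √(δx² + δz²) = √(0.260 + 2.42) = 1.64, so δu/u = 0.0563.
Q is then a monomial in u, d, q:
δQ/Q = √((δu/u)² + (½·δd/d)² + (1·δq/q)²) = √(0.00317 + 0.00106 + 0.00624) = 0.102
Q = 311.5, so δQ = 0.102 × 311.5 = 31.9.

31.9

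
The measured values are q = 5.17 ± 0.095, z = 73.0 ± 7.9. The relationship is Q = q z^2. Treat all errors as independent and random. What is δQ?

For a monomial Q ∝ q, z^2, fractional errors add in quadrature:
  (1·δq/q)² = (1×0.0184)² = 0.000338;  (2·δz/z)² = (2×0.108)² = 0.0468
δQ/Q = √(0.0472) = 0.217
Q = 27600, so δQ = 0.217 × 27600 = 5980.

5980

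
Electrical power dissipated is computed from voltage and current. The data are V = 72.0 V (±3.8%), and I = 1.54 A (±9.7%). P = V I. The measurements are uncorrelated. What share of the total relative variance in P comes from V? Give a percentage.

13.3%

(δP/P)² = (1·δV/V)² + (1·δI/I)²
  V term: (1×0.0380)² = 0.00144
  I term: (1×0.0970)² = 0.00941
Total = 0.0109. Share from V = 0.00144/0.0109 = 0.133.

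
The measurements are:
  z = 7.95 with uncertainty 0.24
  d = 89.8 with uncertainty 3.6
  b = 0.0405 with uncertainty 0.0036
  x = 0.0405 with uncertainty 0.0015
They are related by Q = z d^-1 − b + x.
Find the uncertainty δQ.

0.00591

Let p = z·d^-1 = 0.0885. δp/p = √((1·δz/z)² + (-1·δd/d)²) = √(0.000911 + 0.00161) = 0.0502, so δp = 0.00444.
Q = p − b + x: δQ = √(δp² + δb² + δx²) = √(1.97e-05 + 1.3e-05 + 2.25e-06) = 0.00591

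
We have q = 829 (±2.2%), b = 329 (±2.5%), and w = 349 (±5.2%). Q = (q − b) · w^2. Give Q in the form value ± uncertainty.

Let u = q − b = 500. δu = √(δq² + δb²) = √(333 + 67.7) = 20.0, so δu/u = 0.0400.
Q is then a monomial in u, w:
δQ/Q = √((δu/u)² + (2·δw/w)²) = √(0.00160 + 0.0108) = 0.111
Q = 6.09e+07, so δQ = 0.111 × 6.09e+07 = 6.79e+06.

(6.09 ± 0.679) × 10^7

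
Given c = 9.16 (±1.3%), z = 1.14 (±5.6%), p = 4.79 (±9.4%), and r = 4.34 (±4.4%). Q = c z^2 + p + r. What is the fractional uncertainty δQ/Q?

0.0679

Let w = c·z^2 = 11.9. δw/w = √((1·δc/c)² + (2·δz/z)²) = √(0.000169 + 0.0125) = 0.113, so δw = 1.34.
Q = w + p + r: δQ = √(δw² + δp² + δr²) = √(1.80 + 0.203 + 0.0365) = 1.43
Q = 21.0, so δQ/Q = 1.43/21.0 = 0.0679.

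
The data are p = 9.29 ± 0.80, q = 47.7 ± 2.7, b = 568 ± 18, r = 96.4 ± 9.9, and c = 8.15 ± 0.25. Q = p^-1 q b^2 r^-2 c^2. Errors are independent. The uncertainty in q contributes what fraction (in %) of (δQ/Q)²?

5.29%

(δQ/Q)² = (-1·δp/p)² + (1·δq/q)² + (2·δb/b)² + (-2·δr/r)² + (2·δc/c)²
  p term: (-1×0.0861)² = 0.00742
  q term: (1×0.0566)² = 0.00320
  b term: (2×0.0317)² = 0.00402
  r term: (-2×0.103)² = 0.0422
  c term: (2×0.0307)² = 0.00376
Total = 0.0606. Share from q = 0.00320/0.0606 = 0.0529.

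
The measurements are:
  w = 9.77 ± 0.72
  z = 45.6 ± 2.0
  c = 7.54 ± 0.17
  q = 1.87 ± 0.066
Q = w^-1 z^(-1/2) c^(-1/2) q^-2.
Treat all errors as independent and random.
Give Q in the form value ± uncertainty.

0.00158 ± 0.000166

Relative error in a monomial: (δQ/Q)² = Σ (nᵢ · δxᵢ/xᵢ)².
  (-1·δw/w)² = (-1×0.0737)² = 0.00543;  (−½·δz/z)² = (-0.5×0.0439)² = 0.000481;  (−½·δc/c)² = (-0.5×0.0225)² = 0.000127;  (-2·δq/q)² = (-2×0.0353)² = 0.00498
δQ/Q = √(0.0110) = 0.105
Q = 0.00158, so δQ = 0.105 × 0.00158 = 0.000166.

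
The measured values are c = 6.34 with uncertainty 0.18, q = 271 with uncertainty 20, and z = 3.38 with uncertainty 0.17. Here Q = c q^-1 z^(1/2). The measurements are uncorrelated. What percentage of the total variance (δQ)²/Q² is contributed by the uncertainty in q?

(δQ/Q)² = (1·δc/c)² + (-1·δq/q)² + (½·δz/z)²
  c term: (1×0.0284)² = 0.000806
  q term: (-1×0.0738)² = 0.00545
  z term: (0.5×0.0503)² = 0.000632
Total = 0.00689. Share from q = 0.00545/0.00689 = 0.791.

79.1%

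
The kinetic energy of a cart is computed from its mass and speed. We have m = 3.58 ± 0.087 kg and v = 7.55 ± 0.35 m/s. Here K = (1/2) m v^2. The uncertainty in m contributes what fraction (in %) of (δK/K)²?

(δK/K)² = (1·δm/m)² + (2·δv/v)²
  m term: (1×0.0243)² = 0.000591
  v term: (2×0.0464)² = 0.00860
Total = 0.00919. Share from m = 0.000591/0.00919 = 0.0643.

6.43%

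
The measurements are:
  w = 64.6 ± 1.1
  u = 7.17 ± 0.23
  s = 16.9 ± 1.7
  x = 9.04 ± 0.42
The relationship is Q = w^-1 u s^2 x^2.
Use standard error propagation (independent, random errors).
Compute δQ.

Q is a product of powers, so relative uncertainties combine in quadrature:
  (-1·δw/w)² = (-1×0.0170)² = 0.000290;  (1·δu/u)² = (1×0.0321)² = 0.00103;  (2·δs/s)² = (2×0.101)² = 0.0405;  (2·δx/x)² = (2×0.0465)² = 0.00863
δQ/Q = √(0.0504) = 0.225
Q = 2590, so δQ = 0.225 × 2590 = 582.

582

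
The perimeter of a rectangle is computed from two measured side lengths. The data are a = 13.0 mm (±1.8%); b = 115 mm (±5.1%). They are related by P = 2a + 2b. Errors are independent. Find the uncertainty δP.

11.7 mm

Absolute uncertainties add in quadrature for a linear combination:
  (2·δa)² = 0.219;  (2·δb)² = 138
δP = √(138) = 11.7 mm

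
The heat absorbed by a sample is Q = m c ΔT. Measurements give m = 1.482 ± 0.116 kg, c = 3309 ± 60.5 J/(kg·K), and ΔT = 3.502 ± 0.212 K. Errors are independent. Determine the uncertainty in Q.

1730 J

Each factor contributes (exponent × relative error)² to (δQ/Q)²:
  (1·δm/m)² = (1×0.0783)² = 0.00613;  (1·δc/c)² = (1×0.0183)² = 0.000334;  (1·δΔT/ΔT)² = (1×0.0605)² = 0.00366
δQ/Q = √(0.0101) = 0.101
Q = 17170 J, so δQ = 0.101 × 17170 = 1730 J.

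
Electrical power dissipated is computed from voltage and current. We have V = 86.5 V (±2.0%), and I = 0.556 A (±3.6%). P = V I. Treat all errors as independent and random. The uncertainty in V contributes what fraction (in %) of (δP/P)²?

(δP/P)² = (1·δV/V)² + (1·δI/I)²
  V term: (1×0.0200)² = 0.000400
  I term: (1×0.0360)² = 0.00130
Total = 0.00170. Share from V = 0.000400/0.00170 = 0.236.

23.6%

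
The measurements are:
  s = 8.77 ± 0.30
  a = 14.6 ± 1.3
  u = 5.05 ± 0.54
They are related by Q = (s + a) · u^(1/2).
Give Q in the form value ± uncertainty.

52.5 ± 4.11

Let w = s + a = 23.4. δw = √(δs² + δa²) = √(0.0900 + 1.69) = 1.33, so δw/w = 0.0571.
Q is then a monomial in w, u:
δQ/Q = √((δw/w)² + (½·δu/u)²) = √(0.00326 + 0.00286) = 0.0782
Q = 52.5, so δQ = 0.0782 × 52.5 = 4.11.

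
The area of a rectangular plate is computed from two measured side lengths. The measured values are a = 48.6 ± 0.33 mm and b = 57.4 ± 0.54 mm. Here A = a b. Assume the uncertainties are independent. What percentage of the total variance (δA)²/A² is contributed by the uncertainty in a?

(δA/A)² = (1·δa/a)² + (1·δb/b)²
  a term: (1×0.00679)² = 4.61e-05
  b term: (1×0.00941)² = 8.85e-05
Total = 0.000135. Share from a = 4.61e-05/0.000135 = 0.343.

34.3%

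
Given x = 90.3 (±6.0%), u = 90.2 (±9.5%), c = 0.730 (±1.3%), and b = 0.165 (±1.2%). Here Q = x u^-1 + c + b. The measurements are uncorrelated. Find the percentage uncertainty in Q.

Let p = x·u^-1 = 1.00. δp/p = √((1·δx/x)² + (-1·δu/u)²) = √(0.00360 + 0.00903) = 0.112, so δp = 0.112.
Q = p + c + b: δQ = √(δp² + δc² + δb²) = √(0.0127 + 9.01e-05 + 3.92e-06) = 0.113
Q = 1.90, so δQ/Q = 0.113/1.90 = 0.0595.

5.95%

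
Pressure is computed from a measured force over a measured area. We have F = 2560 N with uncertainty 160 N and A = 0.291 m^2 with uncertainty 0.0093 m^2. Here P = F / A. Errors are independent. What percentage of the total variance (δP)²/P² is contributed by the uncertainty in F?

79.3%

(δP/P)² = (1·δF/F)² + (-1·δA/A)²
  F term: (1×0.0625)² = 0.00391
  A term: (-1×0.0320)² = 0.00102
Total = 0.00493. Share from F = 0.00391/0.00493 = 0.793.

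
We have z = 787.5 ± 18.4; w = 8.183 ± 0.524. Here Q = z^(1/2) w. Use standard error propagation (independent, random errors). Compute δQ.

14.9

Each factor contributes (exponent × relative error)² to (δQ/Q)²:
  (½·δz/z)² = (0.5×0.0234)² = 0.000136;  (1·δw/w)² = (1×0.0640)² = 0.00410
δQ/Q = √(0.00424) = 0.0651
Q = 229.6, so δQ = 0.0651 × 229.6 = 14.9.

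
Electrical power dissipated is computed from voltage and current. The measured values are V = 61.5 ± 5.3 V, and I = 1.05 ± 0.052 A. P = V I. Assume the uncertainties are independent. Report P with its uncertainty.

Relative error in a monomial: (δP/P)² = Σ (nᵢ · δxᵢ/xᵢ)².
  (1·δV/V)² = (1×0.0862)² = 0.00743;  (1·δI/I)² = (1×0.0495)² = 0.00245
δP/P = √(0.00988) = 0.0994
P = 64.6 W, so δP = 0.0994 × 64.6 = 6.42 W.

64.6 ± 6.42 W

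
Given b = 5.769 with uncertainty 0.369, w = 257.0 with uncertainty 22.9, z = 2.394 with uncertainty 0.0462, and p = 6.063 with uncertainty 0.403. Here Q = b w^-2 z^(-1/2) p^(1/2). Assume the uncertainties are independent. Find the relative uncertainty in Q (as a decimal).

Since Q is a product/quotient, work with relative uncertainties:
  (1·δb/b)² = (1×0.0640)² = 0.00409;  (-2·δw/w)² = (-2×0.0891)² = 0.0318;  (−½·δz/z)² = (-0.5×0.0193)² = 9.31e-05;  (½·δp/p)² = (0.5×0.0665)² = 0.00110
δQ/Q = √(0.0370) = 0.192

0.192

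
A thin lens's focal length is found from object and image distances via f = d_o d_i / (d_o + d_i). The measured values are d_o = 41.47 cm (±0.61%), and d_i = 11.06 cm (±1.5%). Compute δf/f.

0.0119

∂f/∂d_o = (d_i/(d_o+d_i))² = 0.0443;  ∂f/∂d_i = (d_o/(d_o+d_i))² = 0.623
δf = √((∂f/∂d_o · δd_o)² + (∂f/∂d_i · δd_i)²) = √(0.000126 + 0.0107) = 0.104 cm
f = 8.731 cm, so δf/f = 0.104/8.731 = 0.0119.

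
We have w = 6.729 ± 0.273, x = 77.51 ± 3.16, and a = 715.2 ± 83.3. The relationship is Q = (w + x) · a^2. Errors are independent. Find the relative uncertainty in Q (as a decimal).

0.236

Let u = w + x = 84.24. δu = √(δw² + δx²) = √(0.0745 + 9.99) = 3.17, so δu/u = 0.0377.
Q is then a monomial in u, a:
δQ/Q = √((δu/u)² + (2·δa/a)²) = √(0.00142 + 0.0543) = 0.236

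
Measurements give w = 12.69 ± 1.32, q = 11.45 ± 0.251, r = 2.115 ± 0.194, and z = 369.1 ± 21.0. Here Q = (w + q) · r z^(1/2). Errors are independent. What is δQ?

109

Let u = w + q = 24.14. δu = √(δw² + δq²) = √(1.74 + 0.0630) = 1.34, so δu/u = 0.0557.
Q is then a monomial in u, r, z:
δQ/Q = √((δu/u)² + (1·δr/r)² + (½·δz/z)²) = √(0.00310 + 0.00841 + 0.000809) = 0.111
Q = 980.9, so δQ = 0.111 × 980.9 = 109.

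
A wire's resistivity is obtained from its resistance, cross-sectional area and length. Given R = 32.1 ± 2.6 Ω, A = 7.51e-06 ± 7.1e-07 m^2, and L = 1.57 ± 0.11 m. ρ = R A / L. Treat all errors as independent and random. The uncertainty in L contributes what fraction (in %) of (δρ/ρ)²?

24.1%

(δρ/ρ)² = (1·δR/R)² + (1·δA/A)² + (-1·δL/L)²
  R term: (1×0.0810)² = 0.00656
  A term: (1×0.0945)² = 0.00894
  L term: (-1×0.0701)² = 0.00491
Total = 0.0204. Share from L = 0.00491/0.0204 = 0.241.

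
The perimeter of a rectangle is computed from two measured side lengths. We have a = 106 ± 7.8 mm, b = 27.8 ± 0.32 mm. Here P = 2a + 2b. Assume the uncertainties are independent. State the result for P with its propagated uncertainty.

Sums and differences: (δP)² = Σ (cᵢ δxᵢ)².
  (2·δa)² = 243;  (2·δb)² = 0.410
δP = √(244) = 15.6 mm
P = 268 mm.

268 ± 15.6 mm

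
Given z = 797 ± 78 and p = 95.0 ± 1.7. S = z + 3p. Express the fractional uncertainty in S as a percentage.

7.22%

Sums and differences: (δS)² = Σ (cᵢ δxᵢ)².
  (δz)² = 6080;  (3·δp)² = 26.0
δS = √(6110) = 78.2
S = 1080, so δS/S = 78.2/1080 = 0.0722.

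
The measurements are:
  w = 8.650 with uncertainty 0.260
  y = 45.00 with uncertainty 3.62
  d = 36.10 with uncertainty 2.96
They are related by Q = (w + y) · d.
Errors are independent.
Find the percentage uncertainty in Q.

10.6%

Let u = w + y = 53.65. δu = √(δw² + δy²) = √(0.0676 + 13.1) = 3.63, so δu/u = 0.0676.
Q is then a monomial in u, d:
δQ/Q = √((δu/u)² + (1·δd/d)²) = √(0.00458 + 0.00672) = 0.106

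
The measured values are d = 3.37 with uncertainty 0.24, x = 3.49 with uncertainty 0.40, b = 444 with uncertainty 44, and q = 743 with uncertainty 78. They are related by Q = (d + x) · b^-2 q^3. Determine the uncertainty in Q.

5400

Let u = d + x = 6.86. δu = √(δd² + δx²) = √(0.0576 + 0.160) = 0.466, so δu/u = 0.0680.
Q is then a monomial in u, b, q:
δQ/Q = √((δu/u)² + (-2·δb/b)² + (3·δq/q)²) = √(0.00462 + 0.0393 + 0.0992) = 0.378
Q = 14300, so δQ = 0.378 × 14300 = 5400.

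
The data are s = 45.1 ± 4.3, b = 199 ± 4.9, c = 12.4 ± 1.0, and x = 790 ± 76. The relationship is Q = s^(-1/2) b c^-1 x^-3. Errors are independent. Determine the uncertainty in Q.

Since Q is a product/quotient, work with relative uncertainties:
  (−½·δs/s)² = (-0.5×0.0953)² = 0.00227;  (1·δb/b)² = (1×0.0246)² = 0.000606;  (-1·δc/c)² = (-1×0.0806)² = 0.00650;  (-3·δx/x)² = (-3×0.0962)² = 0.0833
δQ/Q = √(0.0927) = 0.304
Q = 4.85e-09, so δQ = 0.304 × 4.85e-09 = 1.48e-09.

1.48e-09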